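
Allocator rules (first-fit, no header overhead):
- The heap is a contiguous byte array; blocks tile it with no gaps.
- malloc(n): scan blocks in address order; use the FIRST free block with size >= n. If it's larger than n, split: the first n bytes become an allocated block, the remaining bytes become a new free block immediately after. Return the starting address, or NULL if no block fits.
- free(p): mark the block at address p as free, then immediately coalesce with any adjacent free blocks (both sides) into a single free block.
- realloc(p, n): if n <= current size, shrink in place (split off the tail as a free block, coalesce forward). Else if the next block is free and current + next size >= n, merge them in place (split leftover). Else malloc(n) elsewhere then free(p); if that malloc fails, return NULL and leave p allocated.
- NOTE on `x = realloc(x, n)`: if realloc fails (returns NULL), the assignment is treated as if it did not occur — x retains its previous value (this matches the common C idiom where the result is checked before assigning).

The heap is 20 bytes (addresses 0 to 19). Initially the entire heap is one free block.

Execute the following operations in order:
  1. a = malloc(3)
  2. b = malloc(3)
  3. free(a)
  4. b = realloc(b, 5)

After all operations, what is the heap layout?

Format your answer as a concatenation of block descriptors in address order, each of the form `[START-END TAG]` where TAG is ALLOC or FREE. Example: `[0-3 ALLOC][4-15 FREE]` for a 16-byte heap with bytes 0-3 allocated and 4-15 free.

Answer: [0-2 FREE][3-7 ALLOC][8-19 FREE]

Derivation:
Op 1: a = malloc(3) -> a = 0; heap: [0-2 ALLOC][3-19 FREE]
Op 2: b = malloc(3) -> b = 3; heap: [0-2 ALLOC][3-5 ALLOC][6-19 FREE]
Op 3: free(a) -> (freed a); heap: [0-2 FREE][3-5 ALLOC][6-19 FREE]
Op 4: b = realloc(b, 5) -> b = 3; heap: [0-2 FREE][3-7 ALLOC][8-19 FREE]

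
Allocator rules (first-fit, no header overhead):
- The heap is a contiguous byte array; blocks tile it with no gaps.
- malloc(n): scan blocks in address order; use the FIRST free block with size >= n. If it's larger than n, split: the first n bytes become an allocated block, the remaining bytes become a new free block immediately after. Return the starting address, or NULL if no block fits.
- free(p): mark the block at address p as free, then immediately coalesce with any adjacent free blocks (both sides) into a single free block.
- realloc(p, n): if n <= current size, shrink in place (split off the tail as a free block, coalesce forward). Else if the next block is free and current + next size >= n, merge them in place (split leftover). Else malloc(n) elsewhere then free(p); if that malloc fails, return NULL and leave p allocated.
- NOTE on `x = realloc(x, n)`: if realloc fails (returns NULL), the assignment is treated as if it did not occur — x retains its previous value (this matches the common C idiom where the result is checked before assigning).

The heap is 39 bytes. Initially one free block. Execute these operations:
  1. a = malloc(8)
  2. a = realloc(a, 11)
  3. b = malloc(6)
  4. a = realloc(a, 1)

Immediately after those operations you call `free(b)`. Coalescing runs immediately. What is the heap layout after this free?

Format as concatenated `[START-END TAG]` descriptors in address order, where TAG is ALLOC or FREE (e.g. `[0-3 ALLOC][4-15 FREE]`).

Op 1: a = malloc(8) -> a = 0; heap: [0-7 ALLOC][8-38 FREE]
Op 2: a = realloc(a, 11) -> a = 0; heap: [0-10 ALLOC][11-38 FREE]
Op 3: b = malloc(6) -> b = 11; heap: [0-10 ALLOC][11-16 ALLOC][17-38 FREE]
Op 4: a = realloc(a, 1) -> a = 0; heap: [0-0 ALLOC][1-10 FREE][11-16 ALLOC][17-38 FREE]
free(b): b = 11 -> block [11-16 ALLOC]; mark free, coalesce with adjacent free neighbors -> [0-0 ALLOC][1-38 FREE]

Answer: [0-0 ALLOC][1-38 FREE]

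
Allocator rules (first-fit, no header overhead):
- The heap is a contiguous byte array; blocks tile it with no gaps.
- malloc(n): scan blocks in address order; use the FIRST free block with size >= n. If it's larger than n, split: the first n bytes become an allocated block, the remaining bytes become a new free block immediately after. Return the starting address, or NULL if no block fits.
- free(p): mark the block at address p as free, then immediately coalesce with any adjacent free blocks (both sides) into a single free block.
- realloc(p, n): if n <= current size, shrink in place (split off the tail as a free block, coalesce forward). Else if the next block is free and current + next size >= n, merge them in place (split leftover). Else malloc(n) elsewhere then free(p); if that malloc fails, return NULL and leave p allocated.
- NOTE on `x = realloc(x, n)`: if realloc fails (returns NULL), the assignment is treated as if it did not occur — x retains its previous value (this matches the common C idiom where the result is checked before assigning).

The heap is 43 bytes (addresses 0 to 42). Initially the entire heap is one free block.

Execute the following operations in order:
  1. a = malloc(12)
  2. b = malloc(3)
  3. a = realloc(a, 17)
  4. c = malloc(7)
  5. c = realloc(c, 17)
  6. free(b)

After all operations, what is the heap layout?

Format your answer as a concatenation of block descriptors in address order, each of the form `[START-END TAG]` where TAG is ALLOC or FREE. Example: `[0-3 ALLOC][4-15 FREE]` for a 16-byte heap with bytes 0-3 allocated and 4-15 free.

Answer: [0-6 ALLOC][7-14 FREE][15-31 ALLOC][32-42 FREE]

Derivation:
Op 1: a = malloc(12) -> a = 0; heap: [0-11 ALLOC][12-42 FREE]
Op 2: b = malloc(3) -> b = 12; heap: [0-11 ALLOC][12-14 ALLOC][15-42 FREE]
Op 3: a = realloc(a, 17) -> a = 15; heap: [0-11 FREE][12-14 ALLOC][15-31 ALLOC][32-42 FREE]
Op 4: c = malloc(7) -> c = 0; heap: [0-6 ALLOC][7-11 FREE][12-14 ALLOC][15-31 ALLOC][32-42 FREE]
Op 5: c = realloc(c, 17) -> NULL (c unchanged); heap: [0-6 ALLOC][7-11 FREE][12-14 ALLOC][15-31 ALLOC][32-42 FREE]
Op 6: free(b) -> (freed b); heap: [0-6 ALLOC][7-14 FREE][15-31 ALLOC][32-42 FREE]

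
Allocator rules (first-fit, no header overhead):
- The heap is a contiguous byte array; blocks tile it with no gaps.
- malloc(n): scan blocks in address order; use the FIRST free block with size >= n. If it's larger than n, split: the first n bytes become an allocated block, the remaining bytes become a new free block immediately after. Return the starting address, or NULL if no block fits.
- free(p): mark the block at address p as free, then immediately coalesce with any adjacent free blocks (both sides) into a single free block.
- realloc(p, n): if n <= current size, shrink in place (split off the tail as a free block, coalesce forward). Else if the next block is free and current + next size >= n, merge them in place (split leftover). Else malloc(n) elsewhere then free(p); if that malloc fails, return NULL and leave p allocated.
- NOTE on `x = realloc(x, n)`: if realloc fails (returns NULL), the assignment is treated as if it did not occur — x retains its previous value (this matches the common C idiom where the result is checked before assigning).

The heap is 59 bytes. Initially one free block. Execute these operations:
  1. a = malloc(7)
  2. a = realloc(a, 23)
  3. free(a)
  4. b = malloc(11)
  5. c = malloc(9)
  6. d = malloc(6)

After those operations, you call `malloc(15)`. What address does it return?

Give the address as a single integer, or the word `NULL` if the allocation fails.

Op 1: a = malloc(7) -> a = 0; heap: [0-6 ALLOC][7-58 FREE]
Op 2: a = realloc(a, 23) -> a = 0; heap: [0-22 ALLOC][23-58 FREE]
Op 3: free(a) -> (freed a); heap: [0-58 FREE]
Op 4: b = malloc(11) -> b = 0; heap: [0-10 ALLOC][11-58 FREE]
Op 5: c = malloc(9) -> c = 11; heap: [0-10 ALLOC][11-19 ALLOC][20-58 FREE]
Op 6: d = malloc(6) -> d = 20; heap: [0-10 ALLOC][11-19 ALLOC][20-25 ALLOC][26-58 FREE]
malloc(15): first-fit scan over [0-10 ALLOC][11-19 ALLOC][20-25 ALLOC][26-58 FREE] -> 26

Answer: 26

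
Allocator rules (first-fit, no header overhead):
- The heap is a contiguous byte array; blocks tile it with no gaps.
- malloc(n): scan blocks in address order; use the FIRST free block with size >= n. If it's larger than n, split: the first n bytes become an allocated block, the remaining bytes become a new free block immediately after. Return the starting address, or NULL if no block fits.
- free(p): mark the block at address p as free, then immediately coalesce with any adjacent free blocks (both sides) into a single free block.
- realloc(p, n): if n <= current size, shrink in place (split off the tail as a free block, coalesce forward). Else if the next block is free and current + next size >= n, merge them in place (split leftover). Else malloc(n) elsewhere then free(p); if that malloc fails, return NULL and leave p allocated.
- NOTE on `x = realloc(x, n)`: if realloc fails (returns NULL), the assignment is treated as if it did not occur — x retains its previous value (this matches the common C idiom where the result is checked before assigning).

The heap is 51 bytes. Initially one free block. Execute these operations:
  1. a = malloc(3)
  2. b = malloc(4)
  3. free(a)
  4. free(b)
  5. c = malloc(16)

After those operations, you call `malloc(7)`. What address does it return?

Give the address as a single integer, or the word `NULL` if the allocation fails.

Op 1: a = malloc(3) -> a = 0; heap: [0-2 ALLOC][3-50 FREE]
Op 2: b = malloc(4) -> b = 3; heap: [0-2 ALLOC][3-6 ALLOC][7-50 FREE]
Op 3: free(a) -> (freed a); heap: [0-2 FREE][3-6 ALLOC][7-50 FREE]
Op 4: free(b) -> (freed b); heap: [0-50 FREE]
Op 5: c = malloc(16) -> c = 0; heap: [0-15 ALLOC][16-50 FREE]
malloc(7): first-fit scan over [0-15 ALLOC][16-50 FREE] -> 16

Answer: 16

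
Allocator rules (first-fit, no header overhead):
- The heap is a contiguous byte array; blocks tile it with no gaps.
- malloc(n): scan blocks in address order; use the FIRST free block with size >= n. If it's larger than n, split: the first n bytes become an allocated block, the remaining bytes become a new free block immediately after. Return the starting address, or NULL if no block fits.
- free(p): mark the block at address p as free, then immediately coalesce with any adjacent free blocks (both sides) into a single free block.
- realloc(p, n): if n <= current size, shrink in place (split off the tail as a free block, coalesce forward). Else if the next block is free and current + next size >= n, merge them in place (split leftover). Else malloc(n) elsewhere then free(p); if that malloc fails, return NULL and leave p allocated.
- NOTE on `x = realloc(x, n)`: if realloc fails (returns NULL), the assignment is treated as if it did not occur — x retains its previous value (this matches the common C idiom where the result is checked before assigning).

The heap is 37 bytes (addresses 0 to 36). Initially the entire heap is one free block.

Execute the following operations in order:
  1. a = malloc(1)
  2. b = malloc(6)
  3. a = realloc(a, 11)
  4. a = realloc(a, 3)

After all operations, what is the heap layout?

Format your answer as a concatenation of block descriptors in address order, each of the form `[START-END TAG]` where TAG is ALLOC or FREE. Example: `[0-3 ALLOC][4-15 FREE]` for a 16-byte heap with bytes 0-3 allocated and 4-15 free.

Op 1: a = malloc(1) -> a = 0; heap: [0-0 ALLOC][1-36 FREE]
Op 2: b = malloc(6) -> b = 1; heap: [0-0 ALLOC][1-6 ALLOC][7-36 FREE]
Op 3: a = realloc(a, 11) -> a = 7; heap: [0-0 FREE][1-6 ALLOC][7-17 ALLOC][18-36 FREE]
Op 4: a = realloc(a, 3) -> a = 7; heap: [0-0 FREE][1-6 ALLOC][7-9 ALLOC][10-36 FREE]

Answer: [0-0 FREE][1-6 ALLOC][7-9 ALLOC][10-36 FREE]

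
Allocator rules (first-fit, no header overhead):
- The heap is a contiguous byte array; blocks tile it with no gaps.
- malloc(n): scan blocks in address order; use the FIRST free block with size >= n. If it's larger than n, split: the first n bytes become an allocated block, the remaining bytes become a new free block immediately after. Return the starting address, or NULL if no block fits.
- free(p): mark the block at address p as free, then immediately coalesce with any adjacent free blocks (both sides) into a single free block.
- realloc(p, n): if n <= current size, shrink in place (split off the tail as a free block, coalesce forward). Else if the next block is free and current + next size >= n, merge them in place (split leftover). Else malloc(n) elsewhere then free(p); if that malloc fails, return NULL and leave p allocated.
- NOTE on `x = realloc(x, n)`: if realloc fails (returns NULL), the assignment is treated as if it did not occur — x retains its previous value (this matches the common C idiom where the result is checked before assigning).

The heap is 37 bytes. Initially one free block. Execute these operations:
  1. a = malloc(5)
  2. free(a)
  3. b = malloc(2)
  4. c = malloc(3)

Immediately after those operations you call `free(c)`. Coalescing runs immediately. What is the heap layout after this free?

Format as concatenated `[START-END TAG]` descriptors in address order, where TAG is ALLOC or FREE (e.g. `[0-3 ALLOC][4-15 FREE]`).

Op 1: a = malloc(5) -> a = 0; heap: [0-4 ALLOC][5-36 FREE]
Op 2: free(a) -> (freed a); heap: [0-36 FREE]
Op 3: b = malloc(2) -> b = 0; heap: [0-1 ALLOC][2-36 FREE]
Op 4: c = malloc(3) -> c = 2; heap: [0-1 ALLOC][2-4 ALLOC][5-36 FREE]
free(c): c = 2 -> block [2-4 ALLOC]; mark free, coalesce with adjacent free neighbors -> [0-1 ALLOC][2-36 FREE]

Answer: [0-1 ALLOC][2-36 FREE]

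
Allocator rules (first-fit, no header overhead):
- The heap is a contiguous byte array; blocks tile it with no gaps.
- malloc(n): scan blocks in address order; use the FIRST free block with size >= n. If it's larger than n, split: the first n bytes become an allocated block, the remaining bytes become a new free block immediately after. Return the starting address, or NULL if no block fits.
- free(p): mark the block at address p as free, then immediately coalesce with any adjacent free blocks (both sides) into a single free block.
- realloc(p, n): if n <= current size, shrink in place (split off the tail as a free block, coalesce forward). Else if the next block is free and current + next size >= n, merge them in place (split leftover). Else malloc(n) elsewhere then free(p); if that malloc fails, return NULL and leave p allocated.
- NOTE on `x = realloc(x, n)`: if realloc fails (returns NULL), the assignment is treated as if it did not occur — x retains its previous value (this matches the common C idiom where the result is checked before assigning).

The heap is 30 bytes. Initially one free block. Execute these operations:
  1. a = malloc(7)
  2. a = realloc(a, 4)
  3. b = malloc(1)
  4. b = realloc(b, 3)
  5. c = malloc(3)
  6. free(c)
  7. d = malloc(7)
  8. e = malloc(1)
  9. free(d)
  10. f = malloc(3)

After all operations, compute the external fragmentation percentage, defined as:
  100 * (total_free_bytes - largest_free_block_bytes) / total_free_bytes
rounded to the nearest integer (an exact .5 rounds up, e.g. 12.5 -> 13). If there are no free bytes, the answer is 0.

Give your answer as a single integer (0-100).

Op 1: a = malloc(7) -> a = 0; heap: [0-6 ALLOC][7-29 FREE]
Op 2: a = realloc(a, 4) -> a = 0; heap: [0-3 ALLOC][4-29 FREE]
Op 3: b = malloc(1) -> b = 4; heap: [0-3 ALLOC][4-4 ALLOC][5-29 FREE]
Op 4: b = realloc(b, 3) -> b = 4; heap: [0-3 ALLOC][4-6 ALLOC][7-29 FREE]
Op 5: c = malloc(3) -> c = 7; heap: [0-3 ALLOC][4-6 ALLOC][7-9 ALLOC][10-29 FREE]
Op 6: free(c) -> (freed c); heap: [0-3 ALLOC][4-6 ALLOC][7-29 FREE]
Op 7: d = malloc(7) -> d = 7; heap: [0-3 ALLOC][4-6 ALLOC][7-13 ALLOC][14-29 FREE]
Op 8: e = malloc(1) -> e = 14; heap: [0-3 ALLOC][4-6 ALLOC][7-13 ALLOC][14-14 ALLOC][15-29 FREE]
Op 9: free(d) -> (freed d); heap: [0-3 ALLOC][4-6 ALLOC][7-13 FREE][14-14 ALLOC][15-29 FREE]
Op 10: f = malloc(3) -> f = 7; heap: [0-3 ALLOC][4-6 ALLOC][7-9 ALLOC][10-13 FREE][14-14 ALLOC][15-29 FREE]
Free blocks: [4 15] total_free=19 largest=15 -> 100*(19-15)/19 = 400/19 ≈ 21.053 -> rounds to 21

Answer: 21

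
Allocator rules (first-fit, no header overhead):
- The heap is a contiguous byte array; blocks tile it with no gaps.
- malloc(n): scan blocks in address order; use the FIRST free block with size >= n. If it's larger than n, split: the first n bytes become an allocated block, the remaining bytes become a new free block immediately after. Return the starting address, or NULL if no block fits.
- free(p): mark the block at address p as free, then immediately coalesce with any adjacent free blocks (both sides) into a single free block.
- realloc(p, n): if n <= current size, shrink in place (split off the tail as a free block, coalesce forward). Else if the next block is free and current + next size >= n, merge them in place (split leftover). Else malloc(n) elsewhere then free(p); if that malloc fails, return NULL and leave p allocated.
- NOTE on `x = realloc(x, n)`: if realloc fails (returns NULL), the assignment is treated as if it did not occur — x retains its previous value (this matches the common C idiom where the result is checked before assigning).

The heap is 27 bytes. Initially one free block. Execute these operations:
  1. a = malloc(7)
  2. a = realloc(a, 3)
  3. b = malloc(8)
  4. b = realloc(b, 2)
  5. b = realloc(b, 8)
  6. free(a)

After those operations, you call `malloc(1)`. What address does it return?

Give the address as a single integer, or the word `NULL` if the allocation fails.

Op 1: a = malloc(7) -> a = 0; heap: [0-6 ALLOC][7-26 FREE]
Op 2: a = realloc(a, 3) -> a = 0; heap: [0-2 ALLOC][3-26 FREE]
Op 3: b = malloc(8) -> b = 3; heap: [0-2 ALLOC][3-10 ALLOC][11-26 FREE]
Op 4: b = realloc(b, 2) -> b = 3; heap: [0-2 ALLOC][3-4 ALLOC][5-26 FREE]
Op 5: b = realloc(b, 8) -> b = 3; heap: [0-2 ALLOC][3-10 ALLOC][11-26 FREE]
Op 6: free(a) -> (freed a); heap: [0-2 FREE][3-10 ALLOC][11-26 FREE]
malloc(1): first-fit scan over [0-2 FREE][3-10 ALLOC][11-26 FREE] -> 0

Answer: 0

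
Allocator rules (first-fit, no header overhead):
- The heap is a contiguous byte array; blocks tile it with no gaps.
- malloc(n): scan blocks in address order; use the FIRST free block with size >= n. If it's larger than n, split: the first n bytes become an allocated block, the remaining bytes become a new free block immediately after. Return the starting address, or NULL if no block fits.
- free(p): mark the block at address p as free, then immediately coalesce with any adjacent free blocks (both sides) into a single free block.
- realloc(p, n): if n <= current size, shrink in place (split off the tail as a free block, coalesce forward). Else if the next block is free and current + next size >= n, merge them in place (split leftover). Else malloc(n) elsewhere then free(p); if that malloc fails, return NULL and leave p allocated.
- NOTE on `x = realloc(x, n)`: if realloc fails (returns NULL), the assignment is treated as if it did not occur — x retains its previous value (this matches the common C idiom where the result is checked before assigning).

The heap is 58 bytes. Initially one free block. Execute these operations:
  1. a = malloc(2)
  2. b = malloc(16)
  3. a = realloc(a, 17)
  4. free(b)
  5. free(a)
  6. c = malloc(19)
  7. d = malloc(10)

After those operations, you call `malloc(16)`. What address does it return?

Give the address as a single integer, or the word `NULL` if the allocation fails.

Op 1: a = malloc(2) -> a = 0; heap: [0-1 ALLOC][2-57 FREE]
Op 2: b = malloc(16) -> b = 2; heap: [0-1 ALLOC][2-17 ALLOC][18-57 FREE]
Op 3: a = realloc(a, 17) -> a = 18; heap: [0-1 FREE][2-17 ALLOC][18-34 ALLOC][35-57 FREE]
Op 4: free(b) -> (freed b); heap: [0-17 FREE][18-34 ALLOC][35-57 FREE]
Op 5: free(a) -> (freed a); heap: [0-57 FREE]
Op 6: c = malloc(19) -> c = 0; heap: [0-18 ALLOC][19-57 FREE]
Op 7: d = malloc(10) -> d = 19; heap: [0-18 ALLOC][19-28 ALLOC][29-57 FREE]
malloc(16): first-fit scan over [0-18 ALLOC][19-28 ALLOC][29-57 FREE] -> 29

Answer: 29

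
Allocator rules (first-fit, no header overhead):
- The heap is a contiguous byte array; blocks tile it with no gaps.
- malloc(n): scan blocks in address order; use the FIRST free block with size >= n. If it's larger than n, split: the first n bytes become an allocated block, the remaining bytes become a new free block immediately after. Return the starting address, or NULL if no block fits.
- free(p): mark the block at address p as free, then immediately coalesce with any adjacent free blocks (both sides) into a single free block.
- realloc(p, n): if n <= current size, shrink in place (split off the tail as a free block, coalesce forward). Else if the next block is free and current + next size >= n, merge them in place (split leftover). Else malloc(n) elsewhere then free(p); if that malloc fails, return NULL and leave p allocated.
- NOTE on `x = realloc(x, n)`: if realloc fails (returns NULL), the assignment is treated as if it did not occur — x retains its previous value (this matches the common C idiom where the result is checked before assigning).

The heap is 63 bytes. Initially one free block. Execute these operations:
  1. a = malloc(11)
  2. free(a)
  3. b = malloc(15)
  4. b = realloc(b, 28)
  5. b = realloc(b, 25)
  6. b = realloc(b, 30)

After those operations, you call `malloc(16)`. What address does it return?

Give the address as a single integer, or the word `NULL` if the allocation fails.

Answer: 30

Derivation:
Op 1: a = malloc(11) -> a = 0; heap: [0-10 ALLOC][11-62 FREE]
Op 2: free(a) -> (freed a); heap: [0-62 FREE]
Op 3: b = malloc(15) -> b = 0; heap: [0-14 ALLOC][15-62 FREE]
Op 4: b = realloc(b, 28) -> b = 0; heap: [0-27 ALLOC][28-62 FREE]
Op 5: b = realloc(b, 25) -> b = 0; heap: [0-24 ALLOC][25-62 FREE]
Op 6: b = realloc(b, 30) -> b = 0; heap: [0-29 ALLOC][30-62 FREE]
malloc(16): first-fit scan over [0-29 ALLOC][30-62 FREE] -> 30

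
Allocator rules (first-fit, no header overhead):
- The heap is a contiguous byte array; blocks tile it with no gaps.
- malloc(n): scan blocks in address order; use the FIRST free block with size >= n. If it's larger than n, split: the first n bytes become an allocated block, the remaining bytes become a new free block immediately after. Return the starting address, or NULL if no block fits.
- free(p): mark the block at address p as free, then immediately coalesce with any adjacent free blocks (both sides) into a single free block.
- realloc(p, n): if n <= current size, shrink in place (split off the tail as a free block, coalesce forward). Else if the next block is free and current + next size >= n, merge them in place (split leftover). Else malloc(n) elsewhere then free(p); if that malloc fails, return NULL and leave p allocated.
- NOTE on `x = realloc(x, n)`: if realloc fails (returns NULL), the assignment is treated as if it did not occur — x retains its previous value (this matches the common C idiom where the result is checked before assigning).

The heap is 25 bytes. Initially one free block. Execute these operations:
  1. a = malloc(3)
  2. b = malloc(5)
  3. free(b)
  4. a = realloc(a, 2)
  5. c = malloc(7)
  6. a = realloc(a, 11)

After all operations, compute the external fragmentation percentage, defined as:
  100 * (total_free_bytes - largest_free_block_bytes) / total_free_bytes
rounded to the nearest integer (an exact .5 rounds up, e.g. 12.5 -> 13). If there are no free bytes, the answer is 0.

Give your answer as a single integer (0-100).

Answer: 29

Derivation:
Op 1: a = malloc(3) -> a = 0; heap: [0-2 ALLOC][3-24 FREE]
Op 2: b = malloc(5) -> b = 3; heap: [0-2 ALLOC][3-7 ALLOC][8-24 FREE]
Op 3: free(b) -> (freed b); heap: [0-2 ALLOC][3-24 FREE]
Op 4: a = realloc(a, 2) -> a = 0; heap: [0-1 ALLOC][2-24 FREE]
Op 5: c = malloc(7) -> c = 2; heap: [0-1 ALLOC][2-8 ALLOC][9-24 FREE]
Op 6: a = realloc(a, 11) -> a = 9; heap: [0-1 FREE][2-8 ALLOC][9-19 ALLOC][20-24 FREE]
Free blocks: [2 5] total_free=7 largest=5 -> 100*(7-5)/7 = 200/7 ≈ 28.571 -> rounds to 29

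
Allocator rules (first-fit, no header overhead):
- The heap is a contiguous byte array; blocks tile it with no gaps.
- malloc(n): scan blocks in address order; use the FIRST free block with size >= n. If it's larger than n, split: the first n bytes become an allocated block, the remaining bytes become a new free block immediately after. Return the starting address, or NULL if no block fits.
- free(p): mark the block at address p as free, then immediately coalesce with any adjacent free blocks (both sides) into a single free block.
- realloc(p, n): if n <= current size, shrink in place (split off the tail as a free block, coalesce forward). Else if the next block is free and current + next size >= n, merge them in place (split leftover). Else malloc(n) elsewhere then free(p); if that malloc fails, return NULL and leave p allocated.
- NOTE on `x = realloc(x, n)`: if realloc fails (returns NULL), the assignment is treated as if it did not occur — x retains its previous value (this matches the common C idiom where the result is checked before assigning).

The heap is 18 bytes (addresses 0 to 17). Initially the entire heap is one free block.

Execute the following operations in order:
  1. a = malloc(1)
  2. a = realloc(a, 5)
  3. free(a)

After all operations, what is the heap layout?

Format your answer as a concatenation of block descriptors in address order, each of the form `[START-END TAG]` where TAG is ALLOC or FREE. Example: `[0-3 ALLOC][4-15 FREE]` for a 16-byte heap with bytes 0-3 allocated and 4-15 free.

Op 1: a = malloc(1) -> a = 0; heap: [0-0 ALLOC][1-17 FREE]
Op 2: a = realloc(a, 5) -> a = 0; heap: [0-4 ALLOC][5-17 FREE]
Op 3: free(a) -> (freed a); heap: [0-17 FREE]

Answer: [0-17 FREE]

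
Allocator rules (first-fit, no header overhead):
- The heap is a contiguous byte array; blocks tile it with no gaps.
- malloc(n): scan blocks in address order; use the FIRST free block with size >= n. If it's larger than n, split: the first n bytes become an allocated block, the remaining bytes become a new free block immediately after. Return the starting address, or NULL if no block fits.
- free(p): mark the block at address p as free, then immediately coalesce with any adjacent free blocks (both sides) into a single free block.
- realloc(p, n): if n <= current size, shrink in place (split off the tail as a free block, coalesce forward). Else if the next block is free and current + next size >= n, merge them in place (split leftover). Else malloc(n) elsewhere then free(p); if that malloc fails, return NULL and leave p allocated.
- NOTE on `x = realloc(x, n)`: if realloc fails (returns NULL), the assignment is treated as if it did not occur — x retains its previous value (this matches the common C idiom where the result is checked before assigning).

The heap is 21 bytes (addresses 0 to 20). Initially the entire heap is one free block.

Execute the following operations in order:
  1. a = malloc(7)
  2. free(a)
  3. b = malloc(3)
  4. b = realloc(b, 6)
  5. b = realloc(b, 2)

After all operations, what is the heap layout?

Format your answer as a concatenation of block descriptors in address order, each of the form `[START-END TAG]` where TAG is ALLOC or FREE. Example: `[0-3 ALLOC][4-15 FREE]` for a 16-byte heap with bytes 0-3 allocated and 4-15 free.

Answer: [0-1 ALLOC][2-20 FREE]

Derivation:
Op 1: a = malloc(7) -> a = 0; heap: [0-6 ALLOC][7-20 FREE]
Op 2: free(a) -> (freed a); heap: [0-20 FREE]
Op 3: b = malloc(3) -> b = 0; heap: [0-2 ALLOC][3-20 FREE]
Op 4: b = realloc(b, 6) -> b = 0; heap: [0-5 ALLOC][6-20 FREE]
Op 5: b = realloc(b, 2) -> b = 0; heap: [0-1 ALLOC][2-20 FREE]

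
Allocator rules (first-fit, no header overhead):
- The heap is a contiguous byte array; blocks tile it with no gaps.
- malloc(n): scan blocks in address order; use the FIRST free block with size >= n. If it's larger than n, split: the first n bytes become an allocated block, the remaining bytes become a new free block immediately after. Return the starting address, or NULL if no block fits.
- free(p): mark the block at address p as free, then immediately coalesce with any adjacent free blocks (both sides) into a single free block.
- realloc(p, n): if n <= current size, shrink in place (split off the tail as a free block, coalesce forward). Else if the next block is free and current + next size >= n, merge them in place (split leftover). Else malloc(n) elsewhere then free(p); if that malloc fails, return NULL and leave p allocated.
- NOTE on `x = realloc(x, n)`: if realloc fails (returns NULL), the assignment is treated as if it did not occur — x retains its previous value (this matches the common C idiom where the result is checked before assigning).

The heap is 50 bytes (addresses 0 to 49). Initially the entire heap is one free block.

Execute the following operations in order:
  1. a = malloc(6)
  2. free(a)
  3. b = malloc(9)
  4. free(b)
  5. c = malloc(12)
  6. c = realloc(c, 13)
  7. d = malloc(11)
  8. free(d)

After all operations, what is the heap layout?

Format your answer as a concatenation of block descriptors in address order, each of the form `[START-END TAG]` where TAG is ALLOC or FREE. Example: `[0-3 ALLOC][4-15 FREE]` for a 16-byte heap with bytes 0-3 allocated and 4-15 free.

Op 1: a = malloc(6) -> a = 0; heap: [0-5 ALLOC][6-49 FREE]
Op 2: free(a) -> (freed a); heap: [0-49 FREE]
Op 3: b = malloc(9) -> b = 0; heap: [0-8 ALLOC][9-49 FREE]
Op 4: free(b) -> (freed b); heap: [0-49 FREE]
Op 5: c = malloc(12) -> c = 0; heap: [0-11 ALLOC][12-49 FREE]
Op 6: c = realloc(c, 13) -> c = 0; heap: [0-12 ALLOC][13-49 FREE]
Op 7: d = malloc(11) -> d = 13; heap: [0-12 ALLOC][13-23 ALLOC][24-49 FREE]
Op 8: free(d) -> (freed d); heap: [0-12 ALLOC][13-49 FREE]

Answer: [0-12 ALLOC][13-49 FREE]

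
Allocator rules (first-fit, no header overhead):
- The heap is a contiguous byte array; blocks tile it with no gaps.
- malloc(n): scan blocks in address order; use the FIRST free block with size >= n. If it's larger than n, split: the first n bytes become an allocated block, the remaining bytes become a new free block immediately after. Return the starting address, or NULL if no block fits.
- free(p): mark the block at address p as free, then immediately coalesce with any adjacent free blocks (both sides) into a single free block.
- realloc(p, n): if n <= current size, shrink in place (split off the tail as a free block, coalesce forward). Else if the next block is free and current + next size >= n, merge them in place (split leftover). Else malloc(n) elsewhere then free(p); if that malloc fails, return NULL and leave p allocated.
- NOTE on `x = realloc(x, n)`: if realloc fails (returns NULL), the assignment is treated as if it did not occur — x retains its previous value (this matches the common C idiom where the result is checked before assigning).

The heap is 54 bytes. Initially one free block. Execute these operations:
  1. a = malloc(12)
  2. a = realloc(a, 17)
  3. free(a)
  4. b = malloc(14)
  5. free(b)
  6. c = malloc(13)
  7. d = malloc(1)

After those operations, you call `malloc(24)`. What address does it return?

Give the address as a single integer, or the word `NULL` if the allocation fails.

Answer: 14

Derivation:
Op 1: a = malloc(12) -> a = 0; heap: [0-11 ALLOC][12-53 FREE]
Op 2: a = realloc(a, 17) -> a = 0; heap: [0-16 ALLOC][17-53 FREE]
Op 3: free(a) -> (freed a); heap: [0-53 FREE]
Op 4: b = malloc(14) -> b = 0; heap: [0-13 ALLOC][14-53 FREE]
Op 5: free(b) -> (freed b); heap: [0-53 FREE]
Op 6: c = malloc(13) -> c = 0; heap: [0-12 ALLOC][13-53 FREE]
Op 7: d = malloc(1) -> d = 13; heap: [0-12 ALLOC][13-13 ALLOC][14-53 FREE]
malloc(24): first-fit scan over [0-12 ALLOC][13-13 ALLOC][14-53 FREE] -> 14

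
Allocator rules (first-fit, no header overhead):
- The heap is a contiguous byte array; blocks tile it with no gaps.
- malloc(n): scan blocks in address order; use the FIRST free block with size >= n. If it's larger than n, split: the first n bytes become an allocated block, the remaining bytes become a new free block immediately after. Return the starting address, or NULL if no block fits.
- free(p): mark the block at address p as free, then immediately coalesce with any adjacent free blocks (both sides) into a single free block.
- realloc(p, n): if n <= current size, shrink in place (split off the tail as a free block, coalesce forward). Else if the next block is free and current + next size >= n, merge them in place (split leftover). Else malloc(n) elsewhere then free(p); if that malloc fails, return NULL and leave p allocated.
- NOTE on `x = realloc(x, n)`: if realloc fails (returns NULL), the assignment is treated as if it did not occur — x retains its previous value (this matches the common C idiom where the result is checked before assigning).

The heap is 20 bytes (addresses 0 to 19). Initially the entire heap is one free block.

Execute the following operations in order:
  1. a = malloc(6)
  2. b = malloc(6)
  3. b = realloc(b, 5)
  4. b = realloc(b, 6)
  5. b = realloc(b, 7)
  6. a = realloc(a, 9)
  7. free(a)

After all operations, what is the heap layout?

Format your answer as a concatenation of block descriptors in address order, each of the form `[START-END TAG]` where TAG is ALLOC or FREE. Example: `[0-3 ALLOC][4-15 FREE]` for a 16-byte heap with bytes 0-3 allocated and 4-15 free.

Op 1: a = malloc(6) -> a = 0; heap: [0-5 ALLOC][6-19 FREE]
Op 2: b = malloc(6) -> b = 6; heap: [0-5 ALLOC][6-11 ALLOC][12-19 FREE]
Op 3: b = realloc(b, 5) -> b = 6; heap: [0-5 ALLOC][6-10 ALLOC][11-19 FREE]
Op 4: b = realloc(b, 6) -> b = 6; heap: [0-5 ALLOC][6-11 ALLOC][12-19 FREE]
Op 5: b = realloc(b, 7) -> b = 6; heap: [0-5 ALLOC][6-12 ALLOC][13-19 FREE]
Op 6: a = realloc(a, 9) -> NULL (a unchanged); heap: [0-5 ALLOC][6-12 ALLOC][13-19 FREE]
Op 7: free(a) -> (freed a); heap: [0-5 FREE][6-12 ALLOC][13-19 FREE]

Answer: [0-5 FREE][6-12 ALLOC][13-19 FREE]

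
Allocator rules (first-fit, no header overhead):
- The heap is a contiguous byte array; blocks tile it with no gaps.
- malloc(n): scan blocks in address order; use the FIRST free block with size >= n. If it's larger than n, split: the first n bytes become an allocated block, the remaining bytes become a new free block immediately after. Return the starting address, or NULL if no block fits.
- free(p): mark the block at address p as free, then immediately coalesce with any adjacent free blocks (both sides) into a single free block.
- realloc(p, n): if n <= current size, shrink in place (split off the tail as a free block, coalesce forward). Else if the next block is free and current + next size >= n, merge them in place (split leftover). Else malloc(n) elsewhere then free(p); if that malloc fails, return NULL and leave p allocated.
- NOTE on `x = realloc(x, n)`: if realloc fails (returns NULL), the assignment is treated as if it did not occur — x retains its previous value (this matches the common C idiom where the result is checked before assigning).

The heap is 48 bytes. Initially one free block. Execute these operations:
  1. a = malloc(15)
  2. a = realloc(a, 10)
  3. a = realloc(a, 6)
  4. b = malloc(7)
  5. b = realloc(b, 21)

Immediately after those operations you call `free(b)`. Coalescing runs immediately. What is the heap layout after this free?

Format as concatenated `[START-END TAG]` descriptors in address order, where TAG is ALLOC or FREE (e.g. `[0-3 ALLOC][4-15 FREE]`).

Answer: [0-5 ALLOC][6-47 FREE]

Derivation:
Op 1: a = malloc(15) -> a = 0; heap: [0-14 ALLOC][15-47 FREE]
Op 2: a = realloc(a, 10) -> a = 0; heap: [0-9 ALLOC][10-47 FREE]
Op 3: a = realloc(a, 6) -> a = 0; heap: [0-5 ALLOC][6-47 FREE]
Op 4: b = malloc(7) -> b = 6; heap: [0-5 ALLOC][6-12 ALLOC][13-47 FREE]
Op 5: b = realloc(b, 21) -> b = 6; heap: [0-5 ALLOC][6-26 ALLOC][27-47 FREE]
free(b): b = 6 -> block [6-26 ALLOC]; mark free, coalesce with adjacent free neighbors -> [0-5 ALLOC][6-47 FREE]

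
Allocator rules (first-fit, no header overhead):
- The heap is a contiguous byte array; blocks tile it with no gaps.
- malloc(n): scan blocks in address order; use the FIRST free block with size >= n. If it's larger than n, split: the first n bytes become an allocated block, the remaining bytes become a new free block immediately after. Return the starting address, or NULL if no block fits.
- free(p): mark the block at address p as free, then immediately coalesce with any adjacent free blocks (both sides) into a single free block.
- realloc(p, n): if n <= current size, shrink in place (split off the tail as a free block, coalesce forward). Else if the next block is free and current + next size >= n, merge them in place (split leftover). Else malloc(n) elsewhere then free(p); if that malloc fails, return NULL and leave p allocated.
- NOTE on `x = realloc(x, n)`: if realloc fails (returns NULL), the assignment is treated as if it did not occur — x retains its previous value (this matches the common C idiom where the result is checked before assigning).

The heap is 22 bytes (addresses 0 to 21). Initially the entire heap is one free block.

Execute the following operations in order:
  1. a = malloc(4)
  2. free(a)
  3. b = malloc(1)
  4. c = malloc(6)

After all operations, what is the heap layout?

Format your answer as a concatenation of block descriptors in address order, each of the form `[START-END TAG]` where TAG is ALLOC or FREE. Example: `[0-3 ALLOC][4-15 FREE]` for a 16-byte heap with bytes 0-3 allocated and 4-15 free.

Answer: [0-0 ALLOC][1-6 ALLOC][7-21 FREE]

Derivation:
Op 1: a = malloc(4) -> a = 0; heap: [0-3 ALLOC][4-21 FREE]
Op 2: free(a) -> (freed a); heap: [0-21 FREE]
Op 3: b = malloc(1) -> b = 0; heap: [0-0 ALLOC][1-21 FREE]
Op 4: c = malloc(6) -> c = 1; heap: [0-0 ALLOC][1-6 ALLOC][7-21 FREE]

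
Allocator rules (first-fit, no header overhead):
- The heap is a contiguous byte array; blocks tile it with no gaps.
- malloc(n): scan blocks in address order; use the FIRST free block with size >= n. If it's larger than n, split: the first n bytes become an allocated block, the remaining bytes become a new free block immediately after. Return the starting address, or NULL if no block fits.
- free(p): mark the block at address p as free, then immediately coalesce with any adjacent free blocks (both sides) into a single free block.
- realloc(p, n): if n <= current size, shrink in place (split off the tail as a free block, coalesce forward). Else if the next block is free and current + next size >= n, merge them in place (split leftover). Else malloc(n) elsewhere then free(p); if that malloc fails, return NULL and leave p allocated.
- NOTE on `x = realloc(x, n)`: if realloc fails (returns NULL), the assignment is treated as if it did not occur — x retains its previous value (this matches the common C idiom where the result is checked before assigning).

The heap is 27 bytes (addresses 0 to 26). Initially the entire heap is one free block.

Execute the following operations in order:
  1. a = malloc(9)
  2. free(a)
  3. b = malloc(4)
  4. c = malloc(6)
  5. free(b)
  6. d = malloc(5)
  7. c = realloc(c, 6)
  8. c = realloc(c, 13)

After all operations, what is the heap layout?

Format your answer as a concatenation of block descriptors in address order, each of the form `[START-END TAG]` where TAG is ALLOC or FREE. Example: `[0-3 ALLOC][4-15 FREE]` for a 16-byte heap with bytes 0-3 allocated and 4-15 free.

Op 1: a = malloc(9) -> a = 0; heap: [0-8 ALLOC][9-26 FREE]
Op 2: free(a) -> (freed a); heap: [0-26 FREE]
Op 3: b = malloc(4) -> b = 0; heap: [0-3 ALLOC][4-26 FREE]
Op 4: c = malloc(6) -> c = 4; heap: [0-3 ALLOC][4-9 ALLOC][10-26 FREE]
Op 5: free(b) -> (freed b); heap: [0-3 FREE][4-9 ALLOC][10-26 FREE]
Op 6: d = malloc(5) -> d = 10; heap: [0-3 FREE][4-9 ALLOC][10-14 ALLOC][15-26 FREE]
Op 7: c = realloc(c, 6) -> c = 4; heap: [0-3 FREE][4-9 ALLOC][10-14 ALLOC][15-26 FREE]
Op 8: c = realloc(c, 13) -> NULL (c unchanged); heap: [0-3 FREE][4-9 ALLOC][10-14 ALLOC][15-26 FREE]

Answer: [0-3 FREE][4-9 ALLOC][10-14 ALLOC][15-26 FREE]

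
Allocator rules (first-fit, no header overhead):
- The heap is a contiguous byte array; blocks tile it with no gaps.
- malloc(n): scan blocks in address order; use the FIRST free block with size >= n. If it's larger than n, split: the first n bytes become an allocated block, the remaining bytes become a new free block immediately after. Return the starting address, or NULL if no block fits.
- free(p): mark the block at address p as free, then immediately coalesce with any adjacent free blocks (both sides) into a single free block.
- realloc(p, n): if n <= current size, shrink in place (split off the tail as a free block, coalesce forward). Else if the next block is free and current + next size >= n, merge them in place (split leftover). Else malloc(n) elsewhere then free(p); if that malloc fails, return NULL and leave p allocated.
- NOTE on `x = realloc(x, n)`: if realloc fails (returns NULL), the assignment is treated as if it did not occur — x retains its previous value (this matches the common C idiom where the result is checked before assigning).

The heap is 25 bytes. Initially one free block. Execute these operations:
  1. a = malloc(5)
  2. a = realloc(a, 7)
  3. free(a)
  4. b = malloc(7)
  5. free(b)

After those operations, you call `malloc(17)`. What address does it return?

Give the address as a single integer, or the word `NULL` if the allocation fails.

Answer: 0

Derivation:
Op 1: a = malloc(5) -> a = 0; heap: [0-4 ALLOC][5-24 FREE]
Op 2: a = realloc(a, 7) -> a = 0; heap: [0-6 ALLOC][7-24 FREE]
Op 3: free(a) -> (freed a); heap: [0-24 FREE]
Op 4: b = malloc(7) -> b = 0; heap: [0-6 ALLOC][7-24 FREE]
Op 5: free(b) -> (freed b); heap: [0-24 FREE]
malloc(17): first-fit scan over [0-24 FREE] -> 0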